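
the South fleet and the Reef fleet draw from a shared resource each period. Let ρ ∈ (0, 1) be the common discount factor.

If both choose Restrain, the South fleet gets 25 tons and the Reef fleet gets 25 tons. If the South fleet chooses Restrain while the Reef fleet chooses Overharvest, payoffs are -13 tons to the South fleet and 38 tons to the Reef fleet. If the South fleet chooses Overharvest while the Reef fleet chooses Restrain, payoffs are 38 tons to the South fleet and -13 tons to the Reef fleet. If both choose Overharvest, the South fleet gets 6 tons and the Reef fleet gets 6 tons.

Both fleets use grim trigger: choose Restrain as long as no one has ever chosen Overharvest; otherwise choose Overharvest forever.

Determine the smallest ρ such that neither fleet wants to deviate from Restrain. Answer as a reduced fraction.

13/32

One-period gain from deviating is 38 − 25 = 13. The loss is 25 − 6 = 19 in every subsequent period, with present value 19·ρ/(1−ρ).
Deviation is unprofitable when 19·ρ/(1−ρ) ≥ 13, i.e. ρ/(1−ρ) ≥ 13/19.
Equivalently ρ ≥ 13/(13+19) = 13/32.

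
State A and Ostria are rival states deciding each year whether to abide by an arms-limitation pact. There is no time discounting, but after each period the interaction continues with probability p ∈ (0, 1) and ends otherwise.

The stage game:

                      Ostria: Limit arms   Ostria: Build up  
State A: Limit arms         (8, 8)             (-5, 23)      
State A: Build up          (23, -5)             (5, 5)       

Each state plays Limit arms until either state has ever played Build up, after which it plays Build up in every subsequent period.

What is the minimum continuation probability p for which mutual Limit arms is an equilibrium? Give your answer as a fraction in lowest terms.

5/6

Expected cooperation value is 8 + p·8 + p²·8 + … = 8/(1−p); deviation gives 23 + p·5/(1−p).
8 ≥ 23(1−p) + 5p ⇒ 18p ≥ 15 ⇒ p ≥ 15/18 = 5/6.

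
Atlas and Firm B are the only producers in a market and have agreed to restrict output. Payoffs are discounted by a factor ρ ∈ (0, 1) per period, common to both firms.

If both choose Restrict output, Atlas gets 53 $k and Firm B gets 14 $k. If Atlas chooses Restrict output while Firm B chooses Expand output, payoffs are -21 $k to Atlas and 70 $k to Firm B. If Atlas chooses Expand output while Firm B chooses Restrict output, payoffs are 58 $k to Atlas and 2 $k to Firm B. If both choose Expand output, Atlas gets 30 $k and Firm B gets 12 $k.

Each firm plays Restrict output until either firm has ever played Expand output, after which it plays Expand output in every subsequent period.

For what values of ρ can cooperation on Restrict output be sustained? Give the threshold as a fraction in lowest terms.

For Atlas: deviation gain 58−53 = 5, per-period punishment loss 53−30 = 23. IC gives ρ ≥ 5/28.
For Firm B: gain 56, loss 2 per period, so ρ ≥ 56/58 = 28/29.
The tighter constraint is Firm B's, so cooperation needs ρ ≥ 28/29.

28/29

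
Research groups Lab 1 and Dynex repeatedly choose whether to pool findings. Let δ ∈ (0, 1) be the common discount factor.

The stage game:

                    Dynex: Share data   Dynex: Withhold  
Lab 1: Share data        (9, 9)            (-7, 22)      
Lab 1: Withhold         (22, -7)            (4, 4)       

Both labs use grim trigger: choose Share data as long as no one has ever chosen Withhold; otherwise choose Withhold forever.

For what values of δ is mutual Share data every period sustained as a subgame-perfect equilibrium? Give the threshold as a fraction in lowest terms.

Cooperation forever yields 9 each period: 9/(1−δ).
Deviating yields 22 once, then 4 forever: 22 + 4δ/(1−δ).
No profitable deviation requires 9/(1−δ) ≥ 22 + 4δ/(1−δ).
Multiplying by (1−δ): 9 ≥ 22(1−δ) + 4δ = 22 − 18δ.
So 18δ ≥ 13, i.e. δ ≥ 13/18.

13/18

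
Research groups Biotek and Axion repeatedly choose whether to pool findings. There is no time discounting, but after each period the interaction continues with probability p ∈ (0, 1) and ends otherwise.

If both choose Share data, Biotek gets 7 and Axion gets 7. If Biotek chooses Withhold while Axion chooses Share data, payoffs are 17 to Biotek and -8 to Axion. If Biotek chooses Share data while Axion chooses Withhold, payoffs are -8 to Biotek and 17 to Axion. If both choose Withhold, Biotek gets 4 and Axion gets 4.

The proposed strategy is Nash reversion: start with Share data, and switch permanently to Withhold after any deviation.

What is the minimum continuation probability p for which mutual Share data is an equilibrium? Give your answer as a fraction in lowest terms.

10/13

Expected cooperation value is 7 + p·7 + p²·7 + … = 7/(1−p); deviation gives 17 + p·4/(1−p).
7 ≥ 17(1−p) + 4p ⇒ 13p ≥ 10 ⇒ p ≥ 10/13.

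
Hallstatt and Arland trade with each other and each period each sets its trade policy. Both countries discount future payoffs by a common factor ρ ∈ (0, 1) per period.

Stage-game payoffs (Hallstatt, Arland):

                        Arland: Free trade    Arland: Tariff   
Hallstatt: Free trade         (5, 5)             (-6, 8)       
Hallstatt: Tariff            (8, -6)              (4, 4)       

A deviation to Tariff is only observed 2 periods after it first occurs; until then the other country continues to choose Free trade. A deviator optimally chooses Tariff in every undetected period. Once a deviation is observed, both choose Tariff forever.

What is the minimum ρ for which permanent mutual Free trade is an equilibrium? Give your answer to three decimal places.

A deviator earns 8 for 2 periods, then 4 forever; cooperating earns 5 forever. Multiplying the IC by (1−ρ):
5 ≥ 8(1−ρ^2) + 4ρ^2, so 4·ρ^2 ≥ 3 and ρ^2 ≥ 3/4.
ρ ≥ (3/4)^(1/2) ≈ 0.866.

0.866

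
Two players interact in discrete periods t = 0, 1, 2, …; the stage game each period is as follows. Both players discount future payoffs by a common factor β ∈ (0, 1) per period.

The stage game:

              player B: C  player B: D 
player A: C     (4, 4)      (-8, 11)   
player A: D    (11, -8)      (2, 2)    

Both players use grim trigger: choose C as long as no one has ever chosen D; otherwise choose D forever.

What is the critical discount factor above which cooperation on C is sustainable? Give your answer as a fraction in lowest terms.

One-period gain from deviating is 11 − 4 = 7. The loss is 4 − 2 = 2 in every subsequent period, with present value 2·β/(1−β).
Deviation is unprofitable when 2·β/(1−β) ≥ 7, i.e. β/(1−β) ≥ 7/2.
Equivalently β ≥ 7/(7+2) = 7/9.

7/9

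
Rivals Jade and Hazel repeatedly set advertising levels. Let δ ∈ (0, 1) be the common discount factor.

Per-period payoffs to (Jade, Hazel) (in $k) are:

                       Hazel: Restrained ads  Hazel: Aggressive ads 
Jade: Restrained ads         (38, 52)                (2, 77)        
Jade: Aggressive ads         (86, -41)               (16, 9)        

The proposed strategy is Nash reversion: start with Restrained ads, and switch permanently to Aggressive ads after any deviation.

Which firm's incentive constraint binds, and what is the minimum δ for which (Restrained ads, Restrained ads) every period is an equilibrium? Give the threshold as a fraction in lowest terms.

Jade; δ ≥ 24/35

Jade's threshold: (86−38)/(86−16) = 24/35.
Hazel's threshold: (77−52)/(77−9) = 25/68.
24/35 > 25/68, so Jade binds and δ* = 24/35.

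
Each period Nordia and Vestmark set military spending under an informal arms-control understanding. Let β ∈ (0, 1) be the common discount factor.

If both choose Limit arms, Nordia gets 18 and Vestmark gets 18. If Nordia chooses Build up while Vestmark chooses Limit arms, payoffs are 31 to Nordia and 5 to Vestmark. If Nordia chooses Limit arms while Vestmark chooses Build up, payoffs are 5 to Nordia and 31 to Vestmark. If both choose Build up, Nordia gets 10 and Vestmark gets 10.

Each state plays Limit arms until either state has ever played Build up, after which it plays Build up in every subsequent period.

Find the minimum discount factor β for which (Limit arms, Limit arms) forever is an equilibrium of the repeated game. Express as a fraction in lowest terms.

Cooperation forever yields 18 each period: 18/(1−β).
Deviating yields 31 once, then 10 forever: 31 + 10β/(1−β).
No profitable deviation requires 18/(1−β) ≥ 31 + 10β/(1−β).
Multiplying by (1−β): 18 ≥ 31(1−β) + 10β = 31 − 21β.
So 21β ≥ 13, i.e. β ≥ 13/21.

13/21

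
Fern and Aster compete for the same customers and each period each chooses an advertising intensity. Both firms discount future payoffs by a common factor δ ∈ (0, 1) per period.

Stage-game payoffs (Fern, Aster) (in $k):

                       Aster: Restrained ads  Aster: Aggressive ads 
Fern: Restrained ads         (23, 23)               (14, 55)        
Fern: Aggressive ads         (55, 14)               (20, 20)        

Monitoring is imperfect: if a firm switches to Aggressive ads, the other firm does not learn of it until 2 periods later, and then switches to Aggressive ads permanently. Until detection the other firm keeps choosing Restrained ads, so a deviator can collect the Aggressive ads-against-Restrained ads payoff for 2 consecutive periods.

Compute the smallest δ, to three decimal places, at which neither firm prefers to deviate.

The best deviation is to choose Aggressive ads for all 2 undetected periods, earning 55 each, then 20 forever once detected.
Deviation value: 55(1−δ^2)/(1−δ) + 20δ^2/(1−δ); cooperation value: 23/(1−δ).
IC: 23 ≥ 55(1−δ^2) + 20δ^2 = 55 − 35δ^2.
So δ^2 ≥ 32/35, giving δ ≥ (32/35)^(1/2) ≈ 0.956.

0.956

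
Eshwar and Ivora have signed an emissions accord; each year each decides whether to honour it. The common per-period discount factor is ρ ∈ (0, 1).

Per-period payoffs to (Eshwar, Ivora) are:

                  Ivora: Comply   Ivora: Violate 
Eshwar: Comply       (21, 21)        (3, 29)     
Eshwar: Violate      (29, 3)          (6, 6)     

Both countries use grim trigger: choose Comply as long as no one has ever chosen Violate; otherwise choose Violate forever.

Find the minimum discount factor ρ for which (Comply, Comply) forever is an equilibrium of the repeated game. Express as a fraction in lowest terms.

Under grim trigger the critical discount factor is (T−C)/(T−P) with T = 29, C = 21, P = 6.
ρ* = (29−21)/(29−6) = 8/23.

8/23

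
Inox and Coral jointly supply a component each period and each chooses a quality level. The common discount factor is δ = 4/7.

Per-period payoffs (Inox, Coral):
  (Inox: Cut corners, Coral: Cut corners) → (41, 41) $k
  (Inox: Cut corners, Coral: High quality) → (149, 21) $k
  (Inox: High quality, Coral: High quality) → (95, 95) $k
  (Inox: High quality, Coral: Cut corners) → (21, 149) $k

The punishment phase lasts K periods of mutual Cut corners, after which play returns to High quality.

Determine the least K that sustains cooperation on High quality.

No profitable deviation requires (95−41)(δ+…+δ^K) ≥ 149−95, i.e. δ+…+δ^K ≥ 1 ≈ 1.0000.
With δ = 4/7, the partial sums are K=1: 0.5714, K=2: 0.8980, K=3: 1.0845.
K = 3 is the first length at which the sum reaches 1.0000.

3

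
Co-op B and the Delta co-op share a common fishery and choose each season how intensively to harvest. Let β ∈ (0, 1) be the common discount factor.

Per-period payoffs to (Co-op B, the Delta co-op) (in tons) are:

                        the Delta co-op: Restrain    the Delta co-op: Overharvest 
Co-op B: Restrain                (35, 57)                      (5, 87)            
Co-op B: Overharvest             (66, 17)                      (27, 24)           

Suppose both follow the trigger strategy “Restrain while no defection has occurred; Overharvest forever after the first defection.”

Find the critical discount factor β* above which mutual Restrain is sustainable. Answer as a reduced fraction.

For Co-op B: deviation gain 66−35 = 31, per-period punishment loss 35−27 = 8. IC gives β ≥ 31/39.
For the Delta co-op: gain 30, loss 33 per period, so β ≥ 30/63 = 10/21.
The tighter constraint is Co-op B's, so cooperation needs β ≥ 31/39.

31/39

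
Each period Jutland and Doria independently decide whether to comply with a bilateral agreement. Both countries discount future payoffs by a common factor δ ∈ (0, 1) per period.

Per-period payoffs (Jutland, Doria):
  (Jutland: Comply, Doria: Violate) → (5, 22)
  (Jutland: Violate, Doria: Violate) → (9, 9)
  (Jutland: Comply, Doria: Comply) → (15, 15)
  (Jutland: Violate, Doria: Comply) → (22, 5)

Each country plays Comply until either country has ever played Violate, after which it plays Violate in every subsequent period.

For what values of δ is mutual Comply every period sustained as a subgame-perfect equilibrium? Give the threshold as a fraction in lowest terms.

7/13

15/(1−δ) ≥ 22 + 9δ/(1−δ)
15 ≥ 22 − 13δ
δ ≥ 7/13.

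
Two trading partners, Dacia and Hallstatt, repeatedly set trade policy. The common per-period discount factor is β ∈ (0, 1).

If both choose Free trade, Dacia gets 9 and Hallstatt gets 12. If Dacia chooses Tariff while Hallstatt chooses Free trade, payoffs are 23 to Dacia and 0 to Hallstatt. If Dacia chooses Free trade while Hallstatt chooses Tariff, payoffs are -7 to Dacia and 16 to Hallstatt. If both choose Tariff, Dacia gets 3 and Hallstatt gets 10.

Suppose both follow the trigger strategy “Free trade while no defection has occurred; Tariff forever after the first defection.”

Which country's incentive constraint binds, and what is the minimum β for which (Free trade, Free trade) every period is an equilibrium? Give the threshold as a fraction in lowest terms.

Dacia's threshold: (23−9)/(23−3) = 7/10.
Hallstatt's threshold: (16−12)/(16−10) = 2/3.
7/10 > 2/3, so Dacia binds and β* = 7/10.

Dacia; β ≥ 7/10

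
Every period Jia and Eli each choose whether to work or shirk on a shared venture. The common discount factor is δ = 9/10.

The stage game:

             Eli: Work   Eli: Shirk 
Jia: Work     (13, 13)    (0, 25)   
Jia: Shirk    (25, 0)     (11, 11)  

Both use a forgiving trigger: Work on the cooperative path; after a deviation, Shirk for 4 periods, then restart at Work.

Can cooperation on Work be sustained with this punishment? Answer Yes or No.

No

A one-shot deviation gives 25 now, then 11 for 4 periods, then back to 13.
Gain from deviating: (25−13) today; loss: (13−11) in each of the next 4 periods.
No-deviation condition: (13−11)(δ+…+δ^4) ≥ 25−13, i.e. δ+…+δ^4 ≥ 6.
At δ = 9/10: δ+…+δ^4 = 3.0951 < 6.0000.
So cooperation is not sustainable.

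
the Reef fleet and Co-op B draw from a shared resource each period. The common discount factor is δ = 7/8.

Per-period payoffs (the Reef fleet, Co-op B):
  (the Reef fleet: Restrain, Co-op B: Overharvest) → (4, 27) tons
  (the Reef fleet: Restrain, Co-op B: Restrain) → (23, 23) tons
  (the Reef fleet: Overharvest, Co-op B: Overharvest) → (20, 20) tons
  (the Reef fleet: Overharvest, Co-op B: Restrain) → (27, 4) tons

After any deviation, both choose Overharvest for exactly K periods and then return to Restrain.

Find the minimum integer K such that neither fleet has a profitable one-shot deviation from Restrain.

IC: δ(1−δ^K)/(1−δ) ≥ (27−23)/(23−20) = 4/3.
With δ = 7/8: need 1 − δ^K ≥ 4/3·(1−7/8)/(7/8), i.e. δ^K ≤ 0.8095.
Since (7/8)^1 = 0.8750 and (7/8)^2 = 0.7656, the smallest such K is 2.

2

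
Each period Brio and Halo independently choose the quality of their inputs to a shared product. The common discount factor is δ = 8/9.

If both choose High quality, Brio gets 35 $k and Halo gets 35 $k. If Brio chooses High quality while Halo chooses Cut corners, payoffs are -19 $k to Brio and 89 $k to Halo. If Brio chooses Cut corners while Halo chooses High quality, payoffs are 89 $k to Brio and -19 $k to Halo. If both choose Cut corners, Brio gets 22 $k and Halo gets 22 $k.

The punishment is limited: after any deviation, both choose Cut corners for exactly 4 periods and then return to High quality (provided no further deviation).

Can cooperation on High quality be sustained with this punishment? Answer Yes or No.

IC: δ+…+δ^4 ≥ (89−35)/(35−22) = 54/13.
At δ = 8/9: partial sum = 3.0056 < 4.1538. Cooperation not sustainable.

No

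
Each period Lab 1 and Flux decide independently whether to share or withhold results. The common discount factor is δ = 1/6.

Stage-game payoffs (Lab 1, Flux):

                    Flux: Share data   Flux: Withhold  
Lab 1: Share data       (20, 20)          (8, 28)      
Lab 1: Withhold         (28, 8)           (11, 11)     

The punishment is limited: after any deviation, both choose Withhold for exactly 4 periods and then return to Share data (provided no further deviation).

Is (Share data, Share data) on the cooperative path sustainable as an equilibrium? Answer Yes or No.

A one-shot deviation gives 28 now, then 11 for 4 periods, then back to 20.
Gain from deviating: (28−20) today; loss: (20−11) in each of the next 4 periods.
No-deviation condition: (20−11)(δ+…+δ^4) ≥ 28−20, i.e. δ+…+δ^4 ≥ 8/9.
At δ = 1/6: δ+…+δ^4 = 0.1998 < 0.8889.
So cooperation is not sustainable.

No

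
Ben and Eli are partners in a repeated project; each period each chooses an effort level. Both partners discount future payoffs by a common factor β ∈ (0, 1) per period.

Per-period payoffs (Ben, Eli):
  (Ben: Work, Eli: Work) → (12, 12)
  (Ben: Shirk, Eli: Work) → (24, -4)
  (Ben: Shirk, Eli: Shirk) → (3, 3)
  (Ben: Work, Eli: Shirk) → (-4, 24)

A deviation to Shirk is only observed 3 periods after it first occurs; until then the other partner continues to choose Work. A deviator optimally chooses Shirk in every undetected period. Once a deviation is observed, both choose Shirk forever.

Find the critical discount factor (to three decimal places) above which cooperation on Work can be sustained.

0.830

A deviator earns 24 for 3 periods, then 3 forever; cooperating earns 12 forever. Multiplying the IC by (1−β):
12 ≥ 24(1−β^3) + 3β^3, so 21·β^3 ≥ 12 and β^3 ≥ 4/7.
β ≥ (4/7)^(1/3) ≈ 0.830.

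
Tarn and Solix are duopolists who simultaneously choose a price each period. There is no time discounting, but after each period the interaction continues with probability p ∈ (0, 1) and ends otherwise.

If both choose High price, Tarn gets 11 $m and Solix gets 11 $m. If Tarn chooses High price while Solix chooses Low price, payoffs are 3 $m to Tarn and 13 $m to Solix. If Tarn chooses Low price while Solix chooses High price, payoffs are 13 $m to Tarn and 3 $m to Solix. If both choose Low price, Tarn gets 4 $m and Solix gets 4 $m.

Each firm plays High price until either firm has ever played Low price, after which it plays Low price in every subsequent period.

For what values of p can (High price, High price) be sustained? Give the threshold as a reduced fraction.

With no time discounting, the continuation probability p plays the role of the discount factor.
Grim-trigger IC: 11/(1−p) ≥ 13 + 4p/(1−p) ⇒ p ≥ (13−11)/(13−4) = 2/9.

2/9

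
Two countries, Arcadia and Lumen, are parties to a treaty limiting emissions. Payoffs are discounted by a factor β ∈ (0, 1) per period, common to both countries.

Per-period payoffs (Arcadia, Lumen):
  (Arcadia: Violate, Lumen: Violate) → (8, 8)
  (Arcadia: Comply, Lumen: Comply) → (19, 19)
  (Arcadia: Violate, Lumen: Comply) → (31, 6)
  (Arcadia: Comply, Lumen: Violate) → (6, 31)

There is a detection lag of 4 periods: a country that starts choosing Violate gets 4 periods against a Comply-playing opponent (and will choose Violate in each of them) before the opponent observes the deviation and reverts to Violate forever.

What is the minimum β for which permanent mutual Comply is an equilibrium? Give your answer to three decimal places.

0.850

A deviator earns 31 for 4 periods, then 8 forever; cooperating earns 19 forever. Multiplying the IC by (1−β):
19 ≥ 31(1−β^4) + 8β^4, so 23·β^4 ≥ 12 and β^4 ≥ 12/23.
β ≥ (12/23)^(1/4) ≈ 0.850.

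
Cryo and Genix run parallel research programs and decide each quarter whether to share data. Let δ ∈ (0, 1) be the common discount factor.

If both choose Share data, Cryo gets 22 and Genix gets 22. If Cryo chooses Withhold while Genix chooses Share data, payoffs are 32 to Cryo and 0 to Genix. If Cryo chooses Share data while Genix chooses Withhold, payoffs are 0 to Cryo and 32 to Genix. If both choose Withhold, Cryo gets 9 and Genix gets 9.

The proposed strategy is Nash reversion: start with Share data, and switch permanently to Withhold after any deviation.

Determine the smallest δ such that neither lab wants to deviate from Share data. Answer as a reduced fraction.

Under grim trigger the critical discount factor is (T−C)/(T−P) with T = 32, C = 22, P = 9.
δ* = (32−22)/(32−9) = 10/23.

10/23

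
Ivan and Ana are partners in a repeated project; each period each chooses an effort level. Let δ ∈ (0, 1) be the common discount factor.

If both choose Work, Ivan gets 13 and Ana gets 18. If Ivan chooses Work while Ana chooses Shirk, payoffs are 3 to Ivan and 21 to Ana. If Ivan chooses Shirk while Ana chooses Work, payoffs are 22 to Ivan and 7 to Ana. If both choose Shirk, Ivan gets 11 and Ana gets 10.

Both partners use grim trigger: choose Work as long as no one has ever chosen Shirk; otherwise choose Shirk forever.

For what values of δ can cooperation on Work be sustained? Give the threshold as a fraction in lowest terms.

Ivan: cooperation gives 13 each period; deviation gives 22 once then 11 forever.
  13/(1−δ) ≥ 22 + 11δ/(1−δ) ⇒ δ ≥ 9/11.
Ana: cooperation gives 18 each period; deviation gives 21 once then 10 forever.
  δ ≥ 3/11.
Both must hold, so the binding constraint is Ivan's: δ ≥ 9/11.

9/11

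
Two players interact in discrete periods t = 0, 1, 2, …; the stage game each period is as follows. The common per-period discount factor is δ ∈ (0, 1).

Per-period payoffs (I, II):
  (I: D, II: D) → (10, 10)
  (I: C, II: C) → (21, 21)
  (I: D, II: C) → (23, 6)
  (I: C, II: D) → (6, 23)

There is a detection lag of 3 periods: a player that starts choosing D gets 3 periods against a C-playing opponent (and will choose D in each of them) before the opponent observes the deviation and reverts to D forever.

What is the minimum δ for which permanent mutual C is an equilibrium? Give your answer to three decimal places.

The best deviation is to choose D for all 3 undetected periods, earning 23 each, then 10 forever once detected.
Deviation value: 23(1−δ^3)/(1−δ) + 10δ^3/(1−δ); cooperation value: 21/(1−δ).
IC: 21 ≥ 23(1−δ^3) + 10δ^3 = 23 − 13δ^3.
So δ^3 ≥ 2/13, giving δ ≥ (2/13)^(1/3) ≈ 0.536.

0.536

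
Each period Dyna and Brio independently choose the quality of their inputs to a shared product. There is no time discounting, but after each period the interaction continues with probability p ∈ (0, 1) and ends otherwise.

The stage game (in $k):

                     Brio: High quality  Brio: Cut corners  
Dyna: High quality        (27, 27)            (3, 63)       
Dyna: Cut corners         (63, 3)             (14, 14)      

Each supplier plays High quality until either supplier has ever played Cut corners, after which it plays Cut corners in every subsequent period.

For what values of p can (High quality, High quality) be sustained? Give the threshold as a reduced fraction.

36/49

Expected cooperation value is 27 + p·27 + p²·27 + … = 27/(1−p); deviation gives 63 + p·14/(1−p).
27 ≥ 63(1−p) + 14p ⇒ 49p ≥ 36 ⇒ p ≥ 36/49.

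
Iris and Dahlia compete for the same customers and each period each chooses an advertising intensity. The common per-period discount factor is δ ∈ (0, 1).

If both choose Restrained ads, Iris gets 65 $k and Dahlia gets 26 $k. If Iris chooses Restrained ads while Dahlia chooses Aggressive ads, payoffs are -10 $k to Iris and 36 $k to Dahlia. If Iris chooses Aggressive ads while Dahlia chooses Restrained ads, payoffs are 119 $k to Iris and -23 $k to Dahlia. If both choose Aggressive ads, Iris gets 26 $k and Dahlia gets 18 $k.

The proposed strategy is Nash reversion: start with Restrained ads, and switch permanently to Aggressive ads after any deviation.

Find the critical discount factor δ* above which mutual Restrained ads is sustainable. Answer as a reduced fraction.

Iris's threshold: (119−65)/(119−26) = 18/31.
Dahlia's threshold: (36−26)/(36−18) = 5/9.
18/31 > 5/9, so Iris binds and δ* = 18/31.

18/31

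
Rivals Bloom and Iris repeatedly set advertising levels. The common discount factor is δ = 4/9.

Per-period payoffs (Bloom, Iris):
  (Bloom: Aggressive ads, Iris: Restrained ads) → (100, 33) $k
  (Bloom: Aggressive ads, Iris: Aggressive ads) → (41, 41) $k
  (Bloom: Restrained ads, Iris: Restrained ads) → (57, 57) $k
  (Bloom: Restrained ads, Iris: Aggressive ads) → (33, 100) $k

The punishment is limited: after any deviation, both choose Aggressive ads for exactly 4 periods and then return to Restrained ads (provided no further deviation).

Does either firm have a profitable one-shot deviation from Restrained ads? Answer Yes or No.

Yes

Comparing payoff streams over the 5 periods until play realigns: cooperate → 57(1+δ+…+δ^4); deviate → 100 + 41(δ+…+δ^4).
Cooperation is sustained iff (57−41)(δ+…+δ^4) ≥ 100−57.
δ+…+δ^4 = 4/9·(1−(4/9)^4)/(1−4/9) = 0.7688, and (100−57)/(57−41) = 2.6875.
0.7688 < 2.6875, so cooperation is not sustainable.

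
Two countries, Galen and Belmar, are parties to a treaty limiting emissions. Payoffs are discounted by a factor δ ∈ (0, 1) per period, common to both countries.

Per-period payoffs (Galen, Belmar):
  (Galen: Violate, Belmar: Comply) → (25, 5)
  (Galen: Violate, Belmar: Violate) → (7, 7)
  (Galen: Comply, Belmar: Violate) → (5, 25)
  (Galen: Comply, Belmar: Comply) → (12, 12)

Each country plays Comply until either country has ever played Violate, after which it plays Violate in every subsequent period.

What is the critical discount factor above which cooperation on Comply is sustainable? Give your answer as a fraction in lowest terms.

13/18

Cooperation forever yields 12 each period: 12/(1−δ).
Deviating yields 25 once, then 7 forever: 25 + 7δ/(1−δ).
No profitable deviation requires 12/(1−δ) ≥ 25 + 7δ/(1−δ).
Multiplying by (1−δ): 12 ≥ 25(1−δ) + 7δ = 25 − 18δ.
So 18δ ≥ 13, i.e. δ ≥ 13/18.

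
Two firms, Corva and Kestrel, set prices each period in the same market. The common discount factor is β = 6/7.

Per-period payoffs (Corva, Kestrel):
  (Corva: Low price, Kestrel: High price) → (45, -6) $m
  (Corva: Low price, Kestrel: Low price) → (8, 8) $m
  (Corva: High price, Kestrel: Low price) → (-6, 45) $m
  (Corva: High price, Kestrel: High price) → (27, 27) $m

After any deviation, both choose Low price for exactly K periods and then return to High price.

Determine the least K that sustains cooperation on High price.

2

IC: β(1−β^K)/(1−β) ≥ (45−27)/(27−8) = 18/19.
With β = 6/7: need 1 − β^K ≥ 18/19·(1−6/7)/(6/7), i.e. β^K ≤ 0.8421.
Since (6/7)^1 = 0.8571 and (6/7)^2 = 0.7347, the smallest such K is 2.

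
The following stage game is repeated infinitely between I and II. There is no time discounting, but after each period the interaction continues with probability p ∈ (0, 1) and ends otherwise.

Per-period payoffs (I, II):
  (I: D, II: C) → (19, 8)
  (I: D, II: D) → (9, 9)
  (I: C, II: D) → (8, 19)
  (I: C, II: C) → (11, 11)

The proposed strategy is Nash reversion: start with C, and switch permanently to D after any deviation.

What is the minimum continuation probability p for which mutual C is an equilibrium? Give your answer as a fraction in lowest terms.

With no time discounting, the continuation probability p plays the role of the discount factor.
Grim-trigger IC: 11/(1−p) ≥ 19 + 9p/(1−p) ⇒ p ≥ (19−11)/(19−9) = 4/5.

4/5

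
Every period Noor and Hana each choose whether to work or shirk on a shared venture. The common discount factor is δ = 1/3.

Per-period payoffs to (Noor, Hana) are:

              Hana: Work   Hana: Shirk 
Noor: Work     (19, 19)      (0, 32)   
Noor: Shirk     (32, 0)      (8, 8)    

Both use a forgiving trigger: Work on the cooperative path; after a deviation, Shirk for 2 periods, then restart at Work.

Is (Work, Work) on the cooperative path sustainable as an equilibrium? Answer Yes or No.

Comparing payoff streams over the 3 periods until play realigns: cooperate → 19(1+δ+…+δ^2); deviate → 32 + 8(δ+…+δ^2).
Cooperation is sustained iff (19−8)(δ+…+δ^2) ≥ 32−19.
δ+…+δ^2 = 1/3·(1−(1/3)^2)/(1−1/3) = 0.4444, and (32−19)/(19−8) = 1.1818.
0.4444 < 1.1818, so cooperation is not sustainable.

No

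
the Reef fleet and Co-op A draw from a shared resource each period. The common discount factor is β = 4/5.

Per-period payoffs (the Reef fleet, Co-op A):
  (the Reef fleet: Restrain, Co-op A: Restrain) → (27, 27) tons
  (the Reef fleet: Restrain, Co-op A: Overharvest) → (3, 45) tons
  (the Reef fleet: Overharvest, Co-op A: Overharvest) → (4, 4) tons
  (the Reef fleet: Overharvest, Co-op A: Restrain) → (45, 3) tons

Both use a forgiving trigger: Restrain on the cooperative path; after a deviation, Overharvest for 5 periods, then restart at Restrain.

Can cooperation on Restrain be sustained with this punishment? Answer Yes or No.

Yes

Comparing payoff streams over the 6 periods until play realigns: cooperate → 27(1+β+…+β^5); deviate → 45 + 4(β+…+β^5).
Cooperation is sustained iff (27−4)(β+…+β^5) ≥ 45−27.
β+…+β^5 = 4/5·(1−(4/5)^5)/(1−4/5) = 2.6893, and (45−27)/(27−4) = 0.7826.
2.6893 ≥ 0.7826, so cooperation is sustainable.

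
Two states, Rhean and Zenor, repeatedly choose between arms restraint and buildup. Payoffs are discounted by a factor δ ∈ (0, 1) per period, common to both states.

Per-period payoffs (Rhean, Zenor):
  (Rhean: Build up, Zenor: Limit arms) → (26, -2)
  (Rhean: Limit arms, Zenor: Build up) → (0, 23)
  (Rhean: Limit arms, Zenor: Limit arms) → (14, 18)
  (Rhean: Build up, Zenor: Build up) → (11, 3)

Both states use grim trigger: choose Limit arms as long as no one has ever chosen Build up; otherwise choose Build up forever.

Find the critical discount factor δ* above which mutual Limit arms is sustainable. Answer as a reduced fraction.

Rhean: cooperation gives 14 each period; deviation gives 26 once then 11 forever.
  14/(1−δ) ≥ 26 + 11δ/(1−δ) ⇒ δ ≥ 12/15 = 4/5.
Zenor: cooperation gives 18 each period; deviation gives 23 once then 3 forever.
  δ ≥ 5/20 = 1/4.
Both must hold, so the binding constraint is Rhean's: δ ≥ 4/5.

4/5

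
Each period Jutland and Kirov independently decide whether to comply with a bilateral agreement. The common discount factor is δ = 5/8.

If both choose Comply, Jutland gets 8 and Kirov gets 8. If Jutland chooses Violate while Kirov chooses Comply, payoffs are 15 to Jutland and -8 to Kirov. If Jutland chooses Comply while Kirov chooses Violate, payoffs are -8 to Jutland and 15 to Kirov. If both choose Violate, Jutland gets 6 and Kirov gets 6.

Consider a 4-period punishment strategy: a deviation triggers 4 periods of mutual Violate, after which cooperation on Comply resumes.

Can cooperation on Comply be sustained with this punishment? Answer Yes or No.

Comparing payoff streams over the 5 periods until play realigns: cooperate → 8(1+δ+…+δ^4); deviate → 15 + 6(δ+…+δ^4).
Cooperation is sustained iff (8−6)(δ+…+δ^4) ≥ 15−8.
δ+…+δ^4 = 5/8·(1−(5/8)^4)/(1−5/8) = 1.4124, and (15−8)/(8−6) = 3.5000.
1.4124 < 3.5000, so cooperation is not sustainable.

No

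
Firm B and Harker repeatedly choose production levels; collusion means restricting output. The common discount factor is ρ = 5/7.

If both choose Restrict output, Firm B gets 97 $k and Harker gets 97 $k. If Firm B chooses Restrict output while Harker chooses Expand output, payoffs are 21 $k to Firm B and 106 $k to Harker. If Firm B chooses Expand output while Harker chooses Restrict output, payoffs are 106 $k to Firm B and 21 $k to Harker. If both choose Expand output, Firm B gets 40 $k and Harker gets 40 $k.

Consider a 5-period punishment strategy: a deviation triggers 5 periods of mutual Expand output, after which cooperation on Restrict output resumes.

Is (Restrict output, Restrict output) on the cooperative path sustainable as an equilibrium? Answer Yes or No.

IC: ρ+…+ρ^5 ≥ (106−97)/(97−40) = 3/19.
At ρ = 5/7: partial sum = 2.0352 ≥ 0.1579. Cooperation sustainable.

Yes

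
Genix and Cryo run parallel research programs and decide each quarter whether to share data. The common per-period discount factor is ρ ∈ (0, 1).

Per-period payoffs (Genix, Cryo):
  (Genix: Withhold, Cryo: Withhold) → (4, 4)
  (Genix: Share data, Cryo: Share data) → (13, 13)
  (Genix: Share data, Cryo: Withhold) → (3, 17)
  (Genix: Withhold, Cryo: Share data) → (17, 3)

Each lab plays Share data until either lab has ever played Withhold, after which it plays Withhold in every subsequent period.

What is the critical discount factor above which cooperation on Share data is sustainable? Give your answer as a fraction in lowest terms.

4/13

Under grim trigger the critical discount factor is (T−C)/(T−P) with T = 17, C = 13, P = 4.
ρ* = (17−13)/(17−4) = 4/13.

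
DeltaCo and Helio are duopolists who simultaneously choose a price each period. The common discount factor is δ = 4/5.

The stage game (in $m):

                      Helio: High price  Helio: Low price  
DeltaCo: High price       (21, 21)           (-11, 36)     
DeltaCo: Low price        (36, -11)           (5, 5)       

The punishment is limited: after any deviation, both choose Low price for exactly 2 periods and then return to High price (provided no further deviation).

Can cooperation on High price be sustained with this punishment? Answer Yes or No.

Comparing payoff streams over the 3 periods until play realigns: cooperate → 21(1+δ+…+δ^2); deviate → 36 + 5(δ+…+δ^2).
Cooperation is sustained iff (21−5)(δ+…+δ^2) ≥ 36−21.
δ+…+δ^2 = 4/5·(1−(4/5)^2)/(1−4/5) = 1.4400, and (36−21)/(21−5) = 0.9375.
1.4400 ≥ 0.9375, so cooperation is sustainable.

Yes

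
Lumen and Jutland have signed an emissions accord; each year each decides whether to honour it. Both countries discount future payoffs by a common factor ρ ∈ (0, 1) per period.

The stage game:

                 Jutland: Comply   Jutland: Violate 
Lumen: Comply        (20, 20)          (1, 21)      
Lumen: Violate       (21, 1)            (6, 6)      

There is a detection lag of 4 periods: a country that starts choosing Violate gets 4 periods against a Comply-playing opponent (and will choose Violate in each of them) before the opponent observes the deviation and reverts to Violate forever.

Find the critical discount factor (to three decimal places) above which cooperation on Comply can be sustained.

A deviator earns 21 for 4 periods, then 6 forever; cooperating earns 20 forever. Multiplying the IC by (1−ρ):
20 ≥ 21(1−ρ^4) + 6ρ^4, so 15·ρ^4 ≥ 1 and ρ^4 ≥ 1/15.
ρ ≥ (1/15)^(1/4) ≈ 0.508.

0.508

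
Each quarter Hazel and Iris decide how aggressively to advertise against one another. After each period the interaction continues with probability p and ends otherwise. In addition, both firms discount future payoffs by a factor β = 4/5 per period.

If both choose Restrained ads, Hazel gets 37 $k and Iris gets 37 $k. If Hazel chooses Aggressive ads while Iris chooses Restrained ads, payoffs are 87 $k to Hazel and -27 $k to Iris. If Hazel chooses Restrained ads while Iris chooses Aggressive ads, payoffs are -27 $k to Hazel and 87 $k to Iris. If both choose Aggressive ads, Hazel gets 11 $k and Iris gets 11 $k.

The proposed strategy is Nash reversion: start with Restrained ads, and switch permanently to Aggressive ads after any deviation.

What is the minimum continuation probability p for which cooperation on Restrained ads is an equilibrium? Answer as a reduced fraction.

With continuation probability p and discount β, the effective per-period discount factor is βp.
Grim-trigger IC: βp ≥ (87−37)/(87−11) = 25/38.
So p ≥ (25/38)/(4/5) = 125/152.

125/152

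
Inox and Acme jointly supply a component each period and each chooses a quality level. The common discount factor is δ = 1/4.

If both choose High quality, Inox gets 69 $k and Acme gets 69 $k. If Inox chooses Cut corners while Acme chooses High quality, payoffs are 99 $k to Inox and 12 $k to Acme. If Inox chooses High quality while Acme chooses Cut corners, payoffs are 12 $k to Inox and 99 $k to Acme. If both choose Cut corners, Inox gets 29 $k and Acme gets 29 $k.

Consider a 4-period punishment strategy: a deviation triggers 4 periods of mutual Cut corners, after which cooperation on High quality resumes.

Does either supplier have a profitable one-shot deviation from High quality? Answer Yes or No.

IC: δ+…+δ^4 ≥ (99−69)/(69−29) = 3/4.
At δ = 1/4: partial sum = 0.3320 < 0.7500. Cooperation not sustainable.

Yes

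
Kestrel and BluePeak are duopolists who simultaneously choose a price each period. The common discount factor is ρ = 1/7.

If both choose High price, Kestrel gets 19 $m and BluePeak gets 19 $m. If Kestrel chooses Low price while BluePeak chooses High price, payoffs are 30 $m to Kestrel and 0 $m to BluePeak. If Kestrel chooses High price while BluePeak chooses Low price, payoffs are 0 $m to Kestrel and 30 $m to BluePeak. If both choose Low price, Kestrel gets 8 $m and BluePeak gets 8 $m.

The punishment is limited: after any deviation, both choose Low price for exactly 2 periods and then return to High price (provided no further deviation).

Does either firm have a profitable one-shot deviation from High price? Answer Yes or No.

Comparing payoff streams over the 3 periods until play realigns: cooperate → 19(1+ρ+…+ρ^2); deviate → 30 + 8(ρ+…+ρ^2).
Cooperation is sustained iff (19−8)(ρ+…+ρ^2) ≥ 30−19.
ρ+…+ρ^2 = 1/7·(1−(1/7)^2)/(1−1/7) = 0.1633, and (30−19)/(19−8) = 1.0000.
0.1633 < 1.0000, so cooperation is not sustainable.

Yes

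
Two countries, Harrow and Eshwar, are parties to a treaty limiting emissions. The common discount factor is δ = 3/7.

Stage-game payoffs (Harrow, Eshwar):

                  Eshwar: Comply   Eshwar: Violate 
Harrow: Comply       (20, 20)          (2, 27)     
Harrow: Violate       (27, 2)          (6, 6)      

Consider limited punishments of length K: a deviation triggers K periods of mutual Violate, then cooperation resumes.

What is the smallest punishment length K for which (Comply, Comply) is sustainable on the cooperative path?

IC: δ(1−δ^K)/(1−δ) ≥ (27−20)/(20−6) = 1/2.
With δ = 3/7: need 1 − δ^K ≥ 1/2·(1−3/7)/(3/7), i.e. δ^K ≤ 0.3333.
Since (3/7)^1 = 0.4286 and (3/7)^2 = 0.1837, the smallest such K is 2.

2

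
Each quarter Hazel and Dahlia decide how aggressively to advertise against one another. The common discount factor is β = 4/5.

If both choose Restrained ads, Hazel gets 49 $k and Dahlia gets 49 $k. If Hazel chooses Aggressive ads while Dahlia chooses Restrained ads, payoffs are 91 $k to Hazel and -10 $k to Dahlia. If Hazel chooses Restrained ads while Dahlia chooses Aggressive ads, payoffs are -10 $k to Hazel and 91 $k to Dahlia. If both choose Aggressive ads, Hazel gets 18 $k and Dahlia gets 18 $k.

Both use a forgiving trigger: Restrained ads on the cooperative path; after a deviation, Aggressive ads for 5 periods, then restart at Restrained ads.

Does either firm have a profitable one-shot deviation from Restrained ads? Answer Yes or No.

No

Comparing payoff streams over the 6 periods until play realigns: cooperate → 49(1+β+…+β^5); deviate → 91 + 18(β+…+β^5).
Cooperation is sustained iff (49−18)(β+…+β^5) ≥ 91−49.
β+…+β^5 = 4/5·(1−(4/5)^5)/(1−4/5) = 2.6893, and (91−49)/(49−18) = 1.3548.
2.6893 ≥ 1.3548, so cooperation is sustainable.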